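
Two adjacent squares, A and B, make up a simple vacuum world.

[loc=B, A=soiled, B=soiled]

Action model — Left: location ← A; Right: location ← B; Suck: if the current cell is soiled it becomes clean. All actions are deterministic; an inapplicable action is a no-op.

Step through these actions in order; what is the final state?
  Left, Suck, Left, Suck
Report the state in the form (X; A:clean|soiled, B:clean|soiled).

1) do Left; now (A; A:soiled, B:soiled)
2) do Suck; now (A; A:clean, B:soiled)
3) do Left; now (A; A:clean, B:soiled)
4) do Suck; now (A; A:clean, B:soiled)

(A; A:clean, B:soiled)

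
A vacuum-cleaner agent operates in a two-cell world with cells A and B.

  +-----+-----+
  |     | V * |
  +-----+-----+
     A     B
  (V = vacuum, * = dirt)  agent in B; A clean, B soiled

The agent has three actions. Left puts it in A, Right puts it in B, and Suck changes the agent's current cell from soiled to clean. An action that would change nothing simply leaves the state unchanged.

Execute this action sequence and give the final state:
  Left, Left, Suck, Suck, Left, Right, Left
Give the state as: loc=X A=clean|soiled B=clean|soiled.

loc=A A=clean B=soiled

[1] after Left: loc=A A=clean B=soiled
[2] after Left: loc=A A=clean B=soiled
[3] after Suck: loc=A A=clean B=soiled
[4] after Suck: loc=A A=clean B=soiled
[5] after Left: loc=A A=clean B=soiled
[6] after Right: loc=B A=clean B=soiled
[7] after Left: loc=A A=clean B=soiled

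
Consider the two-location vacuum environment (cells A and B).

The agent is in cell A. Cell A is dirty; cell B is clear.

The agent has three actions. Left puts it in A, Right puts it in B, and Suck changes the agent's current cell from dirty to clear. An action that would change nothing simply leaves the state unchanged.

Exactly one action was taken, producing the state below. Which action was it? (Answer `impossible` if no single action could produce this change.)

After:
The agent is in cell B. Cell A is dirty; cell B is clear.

Right

try  Left: (A; A:dirty, B:clear)
try Right: (B; A:dirty, B:clear)  ← match
try  Suck: (A; A:clear, B:clear)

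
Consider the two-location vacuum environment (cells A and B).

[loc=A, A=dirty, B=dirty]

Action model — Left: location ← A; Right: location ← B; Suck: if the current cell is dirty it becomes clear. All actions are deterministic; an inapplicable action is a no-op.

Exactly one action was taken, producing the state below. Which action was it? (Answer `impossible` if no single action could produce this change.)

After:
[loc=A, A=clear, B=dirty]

Suck

try  Left: in A — A dirty, B dirty
try Right: in B — A dirty, B dirty
try  Suck: in A — A clear, B dirty  ← match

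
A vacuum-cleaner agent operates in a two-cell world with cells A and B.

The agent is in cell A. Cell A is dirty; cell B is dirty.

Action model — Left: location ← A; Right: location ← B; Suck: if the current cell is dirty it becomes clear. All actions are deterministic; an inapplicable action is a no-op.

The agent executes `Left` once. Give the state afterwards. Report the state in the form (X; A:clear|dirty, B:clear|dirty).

start: (A; A:dirty, B:dirty)
t=1 Left ⇒ (A; A:dirty, B:dirty)

(A; A:dirty, B:dirty)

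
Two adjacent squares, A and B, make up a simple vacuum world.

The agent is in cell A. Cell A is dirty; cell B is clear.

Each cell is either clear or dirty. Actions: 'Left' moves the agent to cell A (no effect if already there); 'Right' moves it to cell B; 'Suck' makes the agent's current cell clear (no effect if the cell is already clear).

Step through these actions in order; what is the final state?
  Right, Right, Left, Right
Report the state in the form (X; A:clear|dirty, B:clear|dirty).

(B; A:dirty, B:clear)

1. Right → (B; A:dirty, B:clear)
2. Right → (B; A:dirty, B:clear)
3. Left → (A; A:dirty, B:clear)
4. Right → (B; A:dirty, B:clear)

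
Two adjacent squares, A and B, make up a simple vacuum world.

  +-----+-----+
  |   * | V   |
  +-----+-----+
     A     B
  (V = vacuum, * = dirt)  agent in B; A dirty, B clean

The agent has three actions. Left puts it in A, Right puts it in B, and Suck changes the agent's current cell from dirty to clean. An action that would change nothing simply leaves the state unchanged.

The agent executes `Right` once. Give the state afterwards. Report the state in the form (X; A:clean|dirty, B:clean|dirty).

(B; A:dirty, B:clean)

start: (B; A:dirty, B:clean)
1) do Right; now (B; A:dirty, B:clean)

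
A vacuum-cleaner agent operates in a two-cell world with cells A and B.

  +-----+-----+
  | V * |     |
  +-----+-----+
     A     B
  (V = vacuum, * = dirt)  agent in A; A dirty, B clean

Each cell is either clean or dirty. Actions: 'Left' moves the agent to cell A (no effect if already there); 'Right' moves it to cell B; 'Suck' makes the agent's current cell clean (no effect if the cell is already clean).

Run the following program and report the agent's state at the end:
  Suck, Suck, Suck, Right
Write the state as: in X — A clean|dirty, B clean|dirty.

Suck (#1): in A — A clean, B clean
Suck (#2): in A — A clean, B clean
Suck (#3): in A — A clean, B clean
Right (#4): in B — A clean, B clean

in B — A clean, B clean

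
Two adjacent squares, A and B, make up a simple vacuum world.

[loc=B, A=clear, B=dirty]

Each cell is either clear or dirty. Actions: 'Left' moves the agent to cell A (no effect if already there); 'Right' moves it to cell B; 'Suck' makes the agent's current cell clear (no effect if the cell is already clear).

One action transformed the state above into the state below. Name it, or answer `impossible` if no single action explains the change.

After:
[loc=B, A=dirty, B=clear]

impossible

try  Left: <A|clear|dirty>
try Right: <B|clear|dirty>
try  Suck: <B|clear|clear>
no single action produces the after-state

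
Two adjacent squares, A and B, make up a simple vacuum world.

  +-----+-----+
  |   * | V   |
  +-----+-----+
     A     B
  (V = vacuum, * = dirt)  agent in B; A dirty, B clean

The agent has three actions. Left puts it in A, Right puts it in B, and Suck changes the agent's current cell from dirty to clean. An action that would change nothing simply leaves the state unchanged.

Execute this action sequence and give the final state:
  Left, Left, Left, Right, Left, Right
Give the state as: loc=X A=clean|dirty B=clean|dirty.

loc=B A=dirty B=clean

Left (#1): loc=A A=dirty B=clean
Left (#2): loc=A A=dirty B=clean
Left (#3): loc=A A=dirty B=clean
Right (#4): loc=B A=dirty B=clean
Left (#5): loc=A A=dirty B=clean
Right (#6): loc=B A=dirty B=clean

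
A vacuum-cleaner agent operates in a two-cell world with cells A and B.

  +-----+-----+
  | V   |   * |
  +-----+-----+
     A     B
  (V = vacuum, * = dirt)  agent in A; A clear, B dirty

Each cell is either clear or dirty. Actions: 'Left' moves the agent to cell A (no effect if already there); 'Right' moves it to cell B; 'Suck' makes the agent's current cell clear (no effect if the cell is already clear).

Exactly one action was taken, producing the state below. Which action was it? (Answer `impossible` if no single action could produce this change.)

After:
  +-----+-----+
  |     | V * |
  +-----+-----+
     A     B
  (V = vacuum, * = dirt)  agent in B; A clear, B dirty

try  Left: <A|clear|dirty>
try Right: <B|clear|dirty>  ← match
try  Suck: <A|clear|dirty>

Right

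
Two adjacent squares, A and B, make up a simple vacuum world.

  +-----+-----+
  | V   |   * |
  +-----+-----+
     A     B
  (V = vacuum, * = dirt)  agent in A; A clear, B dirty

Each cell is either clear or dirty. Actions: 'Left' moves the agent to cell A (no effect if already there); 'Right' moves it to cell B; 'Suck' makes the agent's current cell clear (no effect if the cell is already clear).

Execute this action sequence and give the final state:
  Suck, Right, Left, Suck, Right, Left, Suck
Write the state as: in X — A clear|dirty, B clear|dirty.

in A — A clear, B dirty

Suck (#1): in A — A clear, B dirty
Right (#2): in B — A clear, B dirty
Left (#3): in A — A clear, B dirty
Suck (#4): in A — A clear, B dirty
Right (#5): in B — A clear, B dirty
Left (#6): in A — A clear, B dirty
Suck (#7): in A — A clear, B dirty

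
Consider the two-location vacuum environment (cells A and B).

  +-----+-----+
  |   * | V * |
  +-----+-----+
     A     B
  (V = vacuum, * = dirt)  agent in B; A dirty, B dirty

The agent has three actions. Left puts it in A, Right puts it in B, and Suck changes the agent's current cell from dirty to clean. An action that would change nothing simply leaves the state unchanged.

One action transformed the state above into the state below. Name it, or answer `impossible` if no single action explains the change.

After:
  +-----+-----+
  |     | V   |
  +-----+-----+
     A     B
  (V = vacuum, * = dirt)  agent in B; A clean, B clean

impossible

try  Left: <A|dirty|dirty>
try Right: <B|dirty|dirty>
try  Suck: <B|dirty|clean>
no single action produces the after-state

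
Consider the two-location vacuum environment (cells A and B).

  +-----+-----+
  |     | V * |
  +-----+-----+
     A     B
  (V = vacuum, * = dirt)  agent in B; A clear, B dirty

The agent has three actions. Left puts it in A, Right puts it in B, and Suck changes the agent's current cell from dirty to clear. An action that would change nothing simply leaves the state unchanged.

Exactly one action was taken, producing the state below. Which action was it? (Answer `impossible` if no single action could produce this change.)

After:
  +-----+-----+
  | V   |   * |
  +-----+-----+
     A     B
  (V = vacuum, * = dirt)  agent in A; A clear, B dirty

Left

try  Left: in A — A clear, B dirty  ← match
try Right: in B — A clear, B dirty
try  Suck: in B — A clear, B clear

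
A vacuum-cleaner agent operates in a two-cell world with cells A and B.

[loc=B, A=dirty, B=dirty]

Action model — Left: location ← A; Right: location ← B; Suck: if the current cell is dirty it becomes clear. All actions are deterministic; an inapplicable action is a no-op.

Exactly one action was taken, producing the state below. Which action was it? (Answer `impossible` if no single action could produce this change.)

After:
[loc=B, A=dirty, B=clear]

Suck

try  Left: <A|dirty|dirty>
try Right: <B|dirty|dirty>
try  Suck: <B|dirty|clear>  ← match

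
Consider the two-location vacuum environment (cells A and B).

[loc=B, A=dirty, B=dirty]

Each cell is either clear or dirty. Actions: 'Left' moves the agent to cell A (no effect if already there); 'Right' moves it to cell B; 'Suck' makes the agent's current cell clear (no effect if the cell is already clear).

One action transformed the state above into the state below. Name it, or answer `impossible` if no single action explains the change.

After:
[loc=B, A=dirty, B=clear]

Suck

try  Left: loc=A A=dirty B=dirty
try Right: loc=B A=dirty B=dirty
try  Suck: loc=B A=dirty B=clear  ← match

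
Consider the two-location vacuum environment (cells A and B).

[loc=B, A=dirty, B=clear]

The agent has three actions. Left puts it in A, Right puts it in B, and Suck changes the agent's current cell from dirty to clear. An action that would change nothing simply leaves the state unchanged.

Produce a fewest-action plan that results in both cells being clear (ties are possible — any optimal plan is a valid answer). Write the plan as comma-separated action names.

t=1 Left ⇒ loc=A A=dirty B=clear
t=2 Suck ⇒ loc=A A=clear B=clear
min 2: go A then Suck

Left, Suck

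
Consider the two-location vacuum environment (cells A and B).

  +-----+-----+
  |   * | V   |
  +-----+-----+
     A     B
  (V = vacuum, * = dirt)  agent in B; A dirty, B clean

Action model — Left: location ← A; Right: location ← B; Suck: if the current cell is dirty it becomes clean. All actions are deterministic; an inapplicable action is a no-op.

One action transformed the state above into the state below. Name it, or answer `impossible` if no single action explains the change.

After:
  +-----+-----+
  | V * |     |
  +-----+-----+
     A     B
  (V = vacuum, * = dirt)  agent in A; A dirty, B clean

Left

try  Left: in A — A dirty, B clean  ← match
try Right: in B — A dirty, B clean
try  Suck: in B — A dirty, B clean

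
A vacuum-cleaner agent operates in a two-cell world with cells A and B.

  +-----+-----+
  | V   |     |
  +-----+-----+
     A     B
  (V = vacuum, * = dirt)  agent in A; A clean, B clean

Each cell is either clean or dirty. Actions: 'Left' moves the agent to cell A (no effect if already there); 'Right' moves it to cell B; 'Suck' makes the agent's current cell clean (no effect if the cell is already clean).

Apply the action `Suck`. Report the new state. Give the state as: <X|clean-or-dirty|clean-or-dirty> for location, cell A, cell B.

<A|clean|clean>

start: <A|clean|clean>
step 1/1 (Suck): <A|clean|clean>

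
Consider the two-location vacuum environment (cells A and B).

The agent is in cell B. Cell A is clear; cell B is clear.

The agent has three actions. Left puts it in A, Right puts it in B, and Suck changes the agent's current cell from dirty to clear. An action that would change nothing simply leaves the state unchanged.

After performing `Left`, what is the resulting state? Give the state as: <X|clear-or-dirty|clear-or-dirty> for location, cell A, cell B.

start: <B|clear|clear>
t=1 Left ⇒ <A|clear|clear>

<A|clear|clear>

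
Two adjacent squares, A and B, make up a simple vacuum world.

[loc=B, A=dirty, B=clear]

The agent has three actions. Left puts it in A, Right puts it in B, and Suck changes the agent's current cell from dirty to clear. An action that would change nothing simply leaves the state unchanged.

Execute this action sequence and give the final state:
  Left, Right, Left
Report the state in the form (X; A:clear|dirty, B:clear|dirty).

(A; A:dirty, B:clear)

[1] after Left: (A; A:dirty, B:clear)
[2] after Right: (B; A:dirty, B:clear)
[3] after Left: (A; A:dirty, B:clear)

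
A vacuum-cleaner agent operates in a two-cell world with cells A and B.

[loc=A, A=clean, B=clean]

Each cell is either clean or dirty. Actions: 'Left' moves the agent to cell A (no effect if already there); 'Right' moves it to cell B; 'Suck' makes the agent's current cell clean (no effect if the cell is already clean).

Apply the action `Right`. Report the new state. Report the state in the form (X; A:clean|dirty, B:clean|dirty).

(B; A:clean, B:clean)

start: (A; A:clean, B:clean)
step 1/1 (Right): (B; A:clean, B:clean)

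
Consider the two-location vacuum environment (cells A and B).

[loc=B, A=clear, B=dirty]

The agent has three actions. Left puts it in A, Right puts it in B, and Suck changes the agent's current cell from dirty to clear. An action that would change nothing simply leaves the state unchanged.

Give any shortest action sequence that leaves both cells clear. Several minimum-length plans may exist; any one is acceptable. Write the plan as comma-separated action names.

step 1/1 (Suck): in B — A clear, B clear
min 1: B is dirty, one Suck

Suck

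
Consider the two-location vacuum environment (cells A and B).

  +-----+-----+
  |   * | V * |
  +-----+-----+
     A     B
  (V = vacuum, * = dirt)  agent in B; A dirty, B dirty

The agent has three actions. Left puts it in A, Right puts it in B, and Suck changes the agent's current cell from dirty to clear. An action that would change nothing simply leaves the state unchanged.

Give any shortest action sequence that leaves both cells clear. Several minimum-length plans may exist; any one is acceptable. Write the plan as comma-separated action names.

t=1 Suck ⇒ in B — A dirty, B clear
t=2 Left ⇒ in A — A dirty, B clear
t=3 Suck ⇒ in A — A clear, B clear
min 3: Suck B + move + Suck A

Suck, Left, Suck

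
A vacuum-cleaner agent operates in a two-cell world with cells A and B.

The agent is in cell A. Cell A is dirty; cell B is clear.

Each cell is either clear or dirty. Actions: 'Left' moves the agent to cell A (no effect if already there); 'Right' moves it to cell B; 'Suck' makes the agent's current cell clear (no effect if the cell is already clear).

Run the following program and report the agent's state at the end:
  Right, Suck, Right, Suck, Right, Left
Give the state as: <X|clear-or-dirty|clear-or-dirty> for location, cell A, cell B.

<A|dirty|clear>

[1] after Right: <B|dirty|clear>
[2] after Suck: <B|dirty|clear>
[3] after Right: <B|dirty|clear>
[4] after Suck: <B|dirty|clear>
[5] after Right: <B|dirty|clear>
[6] after Left: <A|dirty|clear>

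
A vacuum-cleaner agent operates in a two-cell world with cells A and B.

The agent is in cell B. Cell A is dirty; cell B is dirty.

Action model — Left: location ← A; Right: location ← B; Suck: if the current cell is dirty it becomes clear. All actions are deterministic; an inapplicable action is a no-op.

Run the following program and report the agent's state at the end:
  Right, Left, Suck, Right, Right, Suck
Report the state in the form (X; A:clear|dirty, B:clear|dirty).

(B; A:clear, B:clear)

1. Right → (B; A:dirty, B:dirty)
2. Left → (A; A:dirty, B:dirty)
3. Suck → (A; A:clear, B:dirty)
4. Right → (B; A:clear, B:dirty)
5. Right → (B; A:clear, B:dirty)
6. Suck → (B; A:clear, B:clear)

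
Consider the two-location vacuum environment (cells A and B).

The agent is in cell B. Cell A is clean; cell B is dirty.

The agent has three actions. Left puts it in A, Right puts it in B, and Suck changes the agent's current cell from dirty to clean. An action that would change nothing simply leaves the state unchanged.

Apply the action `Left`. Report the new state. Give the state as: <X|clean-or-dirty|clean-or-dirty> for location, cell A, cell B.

<A|clean|dirty>

start: <B|clean|dirty>
1. Left → <A|clean|dirty>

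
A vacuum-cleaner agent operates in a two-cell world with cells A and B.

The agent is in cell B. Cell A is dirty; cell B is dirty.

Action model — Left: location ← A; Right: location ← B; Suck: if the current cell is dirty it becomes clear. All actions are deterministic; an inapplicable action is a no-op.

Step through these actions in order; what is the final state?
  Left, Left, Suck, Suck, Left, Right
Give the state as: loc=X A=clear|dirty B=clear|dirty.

1) do Left; now loc=A A=dirty B=dirty
2) do Left; now loc=A A=dirty B=dirty
3) do Suck; now loc=A A=clear B=dirty
4) do Suck; now loc=A A=clear B=dirty
5) do Left; now loc=A A=clear B=dirty
6) do Right; now loc=B A=clear B=dirty

loc=B A=clear B=dirty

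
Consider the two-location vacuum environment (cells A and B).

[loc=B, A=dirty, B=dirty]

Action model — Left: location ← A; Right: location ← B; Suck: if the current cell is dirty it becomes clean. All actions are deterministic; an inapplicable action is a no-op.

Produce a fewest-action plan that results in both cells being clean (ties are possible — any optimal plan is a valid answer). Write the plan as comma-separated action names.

Suck (#1): (B; A:dirty, B:clean)
Left (#2): (A; A:dirty, B:clean)
Suck (#3): (A; A:clean, B:clean)
min 3: Suck B + move + Suck A

Suck, Left, Suck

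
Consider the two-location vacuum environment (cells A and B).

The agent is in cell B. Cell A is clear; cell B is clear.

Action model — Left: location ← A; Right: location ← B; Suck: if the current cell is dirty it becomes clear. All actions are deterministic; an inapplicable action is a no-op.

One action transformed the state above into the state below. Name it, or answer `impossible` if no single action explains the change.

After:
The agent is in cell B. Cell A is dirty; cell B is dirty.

impossible

try  Left: (A; A:clear, B:clear)
try Right: (B; A:clear, B:clear)
try  Suck: (B; A:clear, B:clear)
no single action produces the after-state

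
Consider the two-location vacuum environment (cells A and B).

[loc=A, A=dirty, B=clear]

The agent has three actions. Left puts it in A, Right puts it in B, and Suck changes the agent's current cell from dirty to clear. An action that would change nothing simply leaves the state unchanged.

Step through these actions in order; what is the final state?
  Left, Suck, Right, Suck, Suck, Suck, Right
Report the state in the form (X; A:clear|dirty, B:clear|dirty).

(B; A:clear, B:clear)

step 1/7 (Left): (A; A:dirty, B:clear)
step 2/7 (Suck): (A; A:clear, B:clear)
step 3/7 (Right): (B; A:clear, B:clear)
step 4/7 (Suck): (B; A:clear, B:clear)
step 5/7 (Suck): (B; A:clear, B:clear)
step 6/7 (Suck): (B; A:clear, B:clear)
step 7/7 (Right): (B; A:clear, B:clear)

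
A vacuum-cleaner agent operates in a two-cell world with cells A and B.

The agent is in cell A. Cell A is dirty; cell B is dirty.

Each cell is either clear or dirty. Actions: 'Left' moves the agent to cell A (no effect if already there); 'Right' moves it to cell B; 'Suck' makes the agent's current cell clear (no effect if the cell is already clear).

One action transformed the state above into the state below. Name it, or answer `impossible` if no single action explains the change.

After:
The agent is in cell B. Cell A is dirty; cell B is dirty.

Right

try  Left: loc=A A=dirty B=dirty
try Right: loc=B A=dirty B=dirty  ← match
try  Suck: loc=A A=clear B=dirty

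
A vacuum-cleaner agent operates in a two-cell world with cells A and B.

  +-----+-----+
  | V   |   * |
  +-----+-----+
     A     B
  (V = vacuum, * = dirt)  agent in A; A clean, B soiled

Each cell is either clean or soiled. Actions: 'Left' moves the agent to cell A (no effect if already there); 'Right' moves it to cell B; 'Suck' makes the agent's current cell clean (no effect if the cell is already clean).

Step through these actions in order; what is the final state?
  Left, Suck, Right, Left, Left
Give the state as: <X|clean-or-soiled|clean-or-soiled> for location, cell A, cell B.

<A|clean|soiled>

[1] after Left: <A|clean|soiled>
[2] after Suck: <A|clean|soiled>
[3] after Right: <B|clean|soiled>
[4] after Left: <A|clean|soiled>
[5] after Left: <A|clean|soiled>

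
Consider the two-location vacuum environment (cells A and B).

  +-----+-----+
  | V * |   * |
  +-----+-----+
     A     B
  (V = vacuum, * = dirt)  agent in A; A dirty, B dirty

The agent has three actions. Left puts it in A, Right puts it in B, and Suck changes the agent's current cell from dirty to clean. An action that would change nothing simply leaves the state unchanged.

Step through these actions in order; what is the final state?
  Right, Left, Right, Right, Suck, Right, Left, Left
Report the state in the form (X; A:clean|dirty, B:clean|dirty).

(A; A:dirty, B:clean)

[1] after Right: (B; A:dirty, B:dirty)
[2] after Left: (A; A:dirty, B:dirty)
[3] after Right: (B; A:dirty, B:dirty)
[4] after Right: (B; A:dirty, B:dirty)
[5] after Suck: (B; A:dirty, B:clean)
[6] after Right: (B; A:dirty, B:clean)
[7] after Left: (A; A:dirty, B:clean)
[8] after Left: (A; A:dirty, B:clean)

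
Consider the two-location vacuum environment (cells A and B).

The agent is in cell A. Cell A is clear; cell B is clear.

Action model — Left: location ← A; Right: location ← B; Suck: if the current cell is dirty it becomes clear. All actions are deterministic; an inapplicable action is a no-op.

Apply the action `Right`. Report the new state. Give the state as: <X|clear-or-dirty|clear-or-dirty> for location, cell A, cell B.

<B|clear|clear>

start: <A|clear|clear>
1. Right → <B|clear|clear>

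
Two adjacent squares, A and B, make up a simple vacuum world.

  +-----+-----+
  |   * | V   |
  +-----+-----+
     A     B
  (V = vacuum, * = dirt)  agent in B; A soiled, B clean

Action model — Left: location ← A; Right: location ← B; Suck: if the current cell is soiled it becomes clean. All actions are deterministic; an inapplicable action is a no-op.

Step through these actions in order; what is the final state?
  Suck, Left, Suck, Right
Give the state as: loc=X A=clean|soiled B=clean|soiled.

loc=B A=clean B=clean

t=1 Suck ⇒ loc=B A=soiled B=clean
t=2 Left ⇒ loc=A A=soiled B=clean
t=3 Suck ⇒ loc=A A=clean B=clean
t=4 Right ⇒ loc=B A=clean B=clean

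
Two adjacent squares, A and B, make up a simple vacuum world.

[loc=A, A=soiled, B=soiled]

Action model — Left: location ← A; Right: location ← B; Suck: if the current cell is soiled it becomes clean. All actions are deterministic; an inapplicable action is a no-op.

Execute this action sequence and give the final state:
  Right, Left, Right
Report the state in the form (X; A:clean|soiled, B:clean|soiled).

(B; A:soiled, B:soiled)

[1] after Right: (B; A:soiled, B:soiled)
[2] after Left: (A; A:soiled, B:soiled)
[3] after Right: (B; A:soiled, B:soiled)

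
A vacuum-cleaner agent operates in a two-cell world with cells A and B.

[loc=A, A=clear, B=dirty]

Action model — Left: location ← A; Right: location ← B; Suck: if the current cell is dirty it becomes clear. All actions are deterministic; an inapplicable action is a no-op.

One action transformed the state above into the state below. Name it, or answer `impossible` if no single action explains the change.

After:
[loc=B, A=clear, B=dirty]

Right

try  Left: in A — A clear, B dirty
try Right: in B — A clear, B dirty  ← match
try  Suck: in A — A clear, B dirty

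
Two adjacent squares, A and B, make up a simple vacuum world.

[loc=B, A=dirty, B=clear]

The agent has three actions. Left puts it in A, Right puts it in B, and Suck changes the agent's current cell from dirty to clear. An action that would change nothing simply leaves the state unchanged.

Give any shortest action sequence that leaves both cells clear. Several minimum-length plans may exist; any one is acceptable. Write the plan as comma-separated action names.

1) do Left; now (A; A:dirty, B:clear)
2) do Suck; now (A; A:clear, B:clear)
min 2: go A then Suck

Left, Suck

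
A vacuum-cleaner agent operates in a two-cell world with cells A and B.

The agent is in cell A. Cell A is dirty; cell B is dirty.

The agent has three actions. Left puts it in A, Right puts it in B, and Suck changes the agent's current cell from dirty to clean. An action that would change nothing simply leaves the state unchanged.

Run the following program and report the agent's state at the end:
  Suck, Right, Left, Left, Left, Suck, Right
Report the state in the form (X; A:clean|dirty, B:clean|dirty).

(B; A:clean, B:dirty)

t=1 Suck ⇒ (A; A:clean, B:dirty)
t=2 Right ⇒ (B; A:clean, B:dirty)
t=3 Left ⇒ (A; A:clean, B:dirty)
t=4 Left ⇒ (A; A:clean, B:dirty)
t=5 Left ⇒ (A; A:clean, B:dirty)
t=6 Suck ⇒ (A; A:clean, B:dirty)
t=7 Right ⇒ (B; A:clean, B:dirty)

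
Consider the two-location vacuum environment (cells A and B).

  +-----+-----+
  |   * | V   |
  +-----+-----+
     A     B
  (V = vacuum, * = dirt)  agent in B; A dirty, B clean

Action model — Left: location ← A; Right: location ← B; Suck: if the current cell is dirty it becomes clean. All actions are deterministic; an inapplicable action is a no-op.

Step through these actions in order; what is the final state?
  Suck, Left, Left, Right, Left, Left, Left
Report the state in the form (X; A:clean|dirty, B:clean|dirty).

(A; A:dirty, B:clean)

1. Suck → (B; A:dirty, B:clean)
2. Left → (A; A:dirty, B:clean)
3. Left → (A; A:dirty, B:clean)
4. Right → (B; A:dirty, B:clean)
5. Left → (A; A:dirty, B:clean)
6. Left → (A; A:dirty, B:clean)
7. Left → (A; A:dirty, B:clean)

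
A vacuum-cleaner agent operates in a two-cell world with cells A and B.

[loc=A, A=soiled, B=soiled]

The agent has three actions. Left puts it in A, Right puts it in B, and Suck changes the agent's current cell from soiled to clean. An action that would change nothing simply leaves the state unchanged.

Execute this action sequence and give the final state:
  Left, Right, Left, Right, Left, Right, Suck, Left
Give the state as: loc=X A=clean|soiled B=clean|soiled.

loc=A A=soiled B=clean

1. Left → loc=A A=soiled B=soiled
2. Right → loc=B A=soiled B=soiled
3. Left → loc=A A=soiled B=soiled
4. Right → loc=B A=soiled B=soiled
5. Left → loc=A A=soiled B=soiled
6. Right → loc=B A=soiled B=soiled
7. Suck → loc=B A=soiled B=clean
8. Left → loc=A A=soiled B=clean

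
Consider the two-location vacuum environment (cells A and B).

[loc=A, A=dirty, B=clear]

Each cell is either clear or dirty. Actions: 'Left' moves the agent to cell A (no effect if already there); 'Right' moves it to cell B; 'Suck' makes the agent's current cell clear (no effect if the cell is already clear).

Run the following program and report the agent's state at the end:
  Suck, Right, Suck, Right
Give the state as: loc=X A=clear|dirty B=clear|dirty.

loc=B A=clear B=clear

[1] after Suck: loc=A A=clear B=clear
[2] after Right: loc=B A=clear B=clear
[3] after Suck: loc=B A=clear B=clear
[4] after Right: loc=B A=clear B=clear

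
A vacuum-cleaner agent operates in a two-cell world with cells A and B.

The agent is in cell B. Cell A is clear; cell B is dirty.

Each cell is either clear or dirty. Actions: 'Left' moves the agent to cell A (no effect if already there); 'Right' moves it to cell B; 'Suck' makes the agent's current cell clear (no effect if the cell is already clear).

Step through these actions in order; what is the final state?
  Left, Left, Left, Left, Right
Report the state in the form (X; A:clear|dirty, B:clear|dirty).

1) do Left; now (A; A:clear, B:dirty)
2) do Left; now (A; A:clear, B:dirty)
3) do Left; now (A; A:clear, B:dirty)
4) do Left; now (A; A:clear, B:dirty)
5) do Right; now (B; A:clear, B:dirty)

(B; A:clear, B:dirty)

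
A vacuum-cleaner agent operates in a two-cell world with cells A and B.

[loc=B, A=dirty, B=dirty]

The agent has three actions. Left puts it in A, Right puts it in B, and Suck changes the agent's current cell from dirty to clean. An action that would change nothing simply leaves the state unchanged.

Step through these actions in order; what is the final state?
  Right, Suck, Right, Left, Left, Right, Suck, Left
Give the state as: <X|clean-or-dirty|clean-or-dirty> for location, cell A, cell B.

t=1 Right ⇒ <B|dirty|dirty>
t=2 Suck ⇒ <B|dirty|clean>
t=3 Right ⇒ <B|dirty|clean>
t=4 Left ⇒ <A|dirty|clean>
t=5 Left ⇒ <A|dirty|clean>
t=6 Right ⇒ <B|dirty|clean>
t=7 Suck ⇒ <B|dirty|clean>
t=8 Left ⇒ <A|dirty|clean>

<A|dirty|clean>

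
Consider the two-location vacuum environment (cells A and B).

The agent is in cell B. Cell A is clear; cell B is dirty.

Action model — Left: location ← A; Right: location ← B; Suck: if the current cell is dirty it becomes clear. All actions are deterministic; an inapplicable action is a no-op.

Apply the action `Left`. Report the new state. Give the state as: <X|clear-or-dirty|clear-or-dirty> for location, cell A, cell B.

<A|clear|dirty>

start: <B|clear|dirty>
[1] after Left: <A|clear|dirty>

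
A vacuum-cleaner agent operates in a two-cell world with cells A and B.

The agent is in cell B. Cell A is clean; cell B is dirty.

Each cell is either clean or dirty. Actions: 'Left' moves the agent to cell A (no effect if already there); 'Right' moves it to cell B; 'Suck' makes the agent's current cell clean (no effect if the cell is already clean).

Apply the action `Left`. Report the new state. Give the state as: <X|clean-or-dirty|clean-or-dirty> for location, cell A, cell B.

start: <B|clean|dirty>
Left (#1): <A|clean|dirty>

<A|clean|dirty>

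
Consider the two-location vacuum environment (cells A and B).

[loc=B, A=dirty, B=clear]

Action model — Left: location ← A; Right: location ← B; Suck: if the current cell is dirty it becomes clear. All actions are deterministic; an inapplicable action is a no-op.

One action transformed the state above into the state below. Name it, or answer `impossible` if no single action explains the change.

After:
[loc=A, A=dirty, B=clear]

Left

try  Left: (A; A:dirty, B:clear)  ← match
try Right: (B; A:dirty, B:clear)
try  Suck: (B; A:dirty, B:clear)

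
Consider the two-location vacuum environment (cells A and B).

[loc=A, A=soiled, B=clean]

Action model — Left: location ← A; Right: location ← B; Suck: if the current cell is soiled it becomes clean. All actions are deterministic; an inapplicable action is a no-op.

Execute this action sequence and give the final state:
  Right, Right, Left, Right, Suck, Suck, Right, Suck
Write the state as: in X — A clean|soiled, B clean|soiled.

in B — A soiled, B clean

t=1 Right ⇒ in B — A soiled, B clean
t=2 Right ⇒ in B — A soiled, B clean
t=3 Left ⇒ in A — A soiled, B clean
t=4 Right ⇒ in B — A soiled, B clean
t=5 Suck ⇒ in B — A soiled, B clean
t=6 Suck ⇒ in B — A soiled, B clean
t=7 Right ⇒ in B — A soiled, B clean
t=8 Suck ⇒ in B — A soiled, B clean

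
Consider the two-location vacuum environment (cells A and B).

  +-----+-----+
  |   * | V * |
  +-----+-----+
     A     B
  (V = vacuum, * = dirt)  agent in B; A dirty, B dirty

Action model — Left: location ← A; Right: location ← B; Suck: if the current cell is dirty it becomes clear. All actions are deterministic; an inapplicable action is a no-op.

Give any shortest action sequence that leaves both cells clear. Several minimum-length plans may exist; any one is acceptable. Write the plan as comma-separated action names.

t=1 Suck ⇒ <B|dirty|clear>
t=2 Left ⇒ <A|dirty|clear>
t=3 Suck ⇒ <A|clear|clear>
min 3: Suck B + move + Suck A

Suck, Left, Suck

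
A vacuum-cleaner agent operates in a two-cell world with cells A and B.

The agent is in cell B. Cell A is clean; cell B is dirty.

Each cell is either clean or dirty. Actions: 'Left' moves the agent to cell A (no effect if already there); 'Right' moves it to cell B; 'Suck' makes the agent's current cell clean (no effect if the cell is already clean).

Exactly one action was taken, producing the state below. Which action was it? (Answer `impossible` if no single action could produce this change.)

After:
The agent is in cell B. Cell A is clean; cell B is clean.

try  Left: loc=A A=clean B=dirty
try Right: loc=B A=clean B=dirty
try  Suck: loc=B A=clean B=clean  ← match

Suck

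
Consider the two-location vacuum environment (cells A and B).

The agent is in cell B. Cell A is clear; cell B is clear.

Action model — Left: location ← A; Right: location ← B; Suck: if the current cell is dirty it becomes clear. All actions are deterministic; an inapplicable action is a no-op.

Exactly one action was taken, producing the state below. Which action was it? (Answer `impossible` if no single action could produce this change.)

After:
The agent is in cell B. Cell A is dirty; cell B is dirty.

try  Left: <A|clear|clear>
try Right: <B|clear|clear>
try  Suck: <B|clear|clear>
no single action produces the after-state

impossible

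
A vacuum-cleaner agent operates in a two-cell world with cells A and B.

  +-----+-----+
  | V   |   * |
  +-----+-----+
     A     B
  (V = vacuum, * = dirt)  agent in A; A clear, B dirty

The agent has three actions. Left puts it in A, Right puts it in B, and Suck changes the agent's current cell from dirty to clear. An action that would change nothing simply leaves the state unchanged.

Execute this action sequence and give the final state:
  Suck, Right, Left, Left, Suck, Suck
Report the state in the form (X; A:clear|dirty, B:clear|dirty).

Suck (#1): (A; A:clear, B:dirty)
Right (#2): (B; A:clear, B:dirty)
Left (#3): (A; A:clear, B:dirty)
Left (#4): (A; A:clear, B:dirty)
Suck (#5): (A; A:clear, B:dirty)
Suck (#6): (A; A:clear, B:dirty)

(A; A:clear, B:dirty)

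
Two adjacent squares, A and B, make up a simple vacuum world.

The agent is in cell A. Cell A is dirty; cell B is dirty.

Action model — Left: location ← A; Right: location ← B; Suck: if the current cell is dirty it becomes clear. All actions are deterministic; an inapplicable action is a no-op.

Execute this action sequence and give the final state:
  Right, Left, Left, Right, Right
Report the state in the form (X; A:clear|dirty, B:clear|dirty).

(B; A:dirty, B:dirty)

step 1/5 (Right): (B; A:dirty, B:dirty)
step 2/5 (Left): (A; A:dirty, B:dirty)
step 3/5 (Left): (A; A:dirty, B:dirty)
step 4/5 (Right): (B; A:dirty, B:dirty)
step 5/5 (Right): (B; A:dirty, B:dirty)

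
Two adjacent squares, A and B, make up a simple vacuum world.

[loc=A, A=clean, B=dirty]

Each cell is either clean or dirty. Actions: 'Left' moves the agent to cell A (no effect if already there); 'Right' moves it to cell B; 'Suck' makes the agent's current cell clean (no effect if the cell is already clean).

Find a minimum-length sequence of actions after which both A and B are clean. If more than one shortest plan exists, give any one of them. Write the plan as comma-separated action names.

Right, Suck

Right (#1): <B|clean|dirty>
Suck (#2): <B|clean|clean>
min 2: go B then Suck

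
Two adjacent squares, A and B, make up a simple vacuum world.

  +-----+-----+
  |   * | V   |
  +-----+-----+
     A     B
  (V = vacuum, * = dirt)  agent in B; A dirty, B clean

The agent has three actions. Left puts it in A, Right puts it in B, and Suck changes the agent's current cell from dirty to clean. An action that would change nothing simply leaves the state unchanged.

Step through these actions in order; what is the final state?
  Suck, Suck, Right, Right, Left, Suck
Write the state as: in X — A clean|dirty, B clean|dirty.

in A — A clean, B clean

[1] after Suck: in B — A dirty, B clean
[2] after Suck: in B — A dirty, B clean
[3] after Right: in B — A dirty, B clean
[4] after Right: in B — A dirty, B clean
[5] after Left: in A — A dirty, B clean
[6] after Suck: in A — A clean, B clean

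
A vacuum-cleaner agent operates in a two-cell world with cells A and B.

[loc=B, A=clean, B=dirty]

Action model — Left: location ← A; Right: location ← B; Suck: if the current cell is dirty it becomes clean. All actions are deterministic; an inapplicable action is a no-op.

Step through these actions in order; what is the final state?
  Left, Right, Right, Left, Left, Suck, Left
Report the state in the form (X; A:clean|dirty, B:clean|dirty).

step 1/7 (Left): (A; A:clean, B:dirty)
step 2/7 (Right): (B; A:clean, B:dirty)
step 3/7 (Right): (B; A:clean, B:dirty)
step 4/7 (Left): (A; A:clean, B:dirty)
step 5/7 (Left): (A; A:clean, B:dirty)
step 6/7 (Suck): (A; A:clean, B:dirty)
step 7/7 (Left): (A; A:clean, B:dirty)

(A; A:clean, B:dirty)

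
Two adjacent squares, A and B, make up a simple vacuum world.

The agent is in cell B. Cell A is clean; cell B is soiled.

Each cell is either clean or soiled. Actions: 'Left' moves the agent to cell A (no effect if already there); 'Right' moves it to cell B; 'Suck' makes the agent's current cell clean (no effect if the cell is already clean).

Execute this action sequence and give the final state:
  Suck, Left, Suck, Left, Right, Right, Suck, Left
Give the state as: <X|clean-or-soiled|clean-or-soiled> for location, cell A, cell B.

<A|clean|clean>

1. Suck → <B|clean|clean>
2. Left → <A|clean|clean>
3. Suck → <A|clean|clean>
4. Left → <A|clean|clean>
5. Right → <B|clean|clean>
6. Right → <B|clean|clean>
7. Suck → <B|clean|clean>
8. Left → <A|clean|clean>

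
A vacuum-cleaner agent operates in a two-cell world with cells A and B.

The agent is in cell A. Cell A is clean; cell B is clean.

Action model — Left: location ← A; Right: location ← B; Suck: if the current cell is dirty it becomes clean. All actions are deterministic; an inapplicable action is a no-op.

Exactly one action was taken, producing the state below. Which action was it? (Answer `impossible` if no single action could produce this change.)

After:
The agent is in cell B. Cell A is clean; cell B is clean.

Right

try  Left: loc=A A=clean B=clean
try Right: loc=B A=clean B=clean  ← match
try  Suck: loc=A A=clean B=clean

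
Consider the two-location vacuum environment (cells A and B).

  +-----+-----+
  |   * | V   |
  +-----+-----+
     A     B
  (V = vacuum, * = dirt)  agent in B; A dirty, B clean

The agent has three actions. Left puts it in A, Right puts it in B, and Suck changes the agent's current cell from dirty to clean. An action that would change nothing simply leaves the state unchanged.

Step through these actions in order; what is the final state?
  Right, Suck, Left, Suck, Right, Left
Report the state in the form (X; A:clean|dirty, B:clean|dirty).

t=1 Right ⇒ (B; A:dirty, B:clean)
t=2 Suck ⇒ (B; A:dirty, B:clean)
t=3 Left ⇒ (A; A:dirty, B:clean)
t=4 Suck ⇒ (A; A:clean, B:clean)
t=5 Right ⇒ (B; A:clean, B:clean)
t=6 Left ⇒ (A; A:clean, B:clean)

(A; A:clean, B:clean)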